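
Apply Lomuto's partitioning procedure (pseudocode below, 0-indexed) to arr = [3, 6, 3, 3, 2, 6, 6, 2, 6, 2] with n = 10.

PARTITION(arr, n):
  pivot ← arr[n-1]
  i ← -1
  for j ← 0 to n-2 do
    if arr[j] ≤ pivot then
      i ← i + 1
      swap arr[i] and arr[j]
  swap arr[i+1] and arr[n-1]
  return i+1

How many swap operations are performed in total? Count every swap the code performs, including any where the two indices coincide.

3

pivot = arr[9] = 2; i = -1
j=0: arr[0]=3 > 2 → no swap
j=1: arr[1]=6 > 2 → no swap
j=2: arr[2]=3 > 2 → no swap
j=3: arr[3]=3 > 2 → no swap
j=4: arr[4]=2 ≤ 2 → i=0, swap arr[0],arr[4] → [2, 6, 3, 3, 3, 6, 6, 2, 6, 2]
j=5: arr[5]=6 > 2 → no swap
j=6: arr[6]=6 > 2 → no swap
j=7: arr[7]=2 ≤ 2 → i=1, swap arr[1],arr[7] → [2, 2, 3, 3, 3, 6, 6, 6, 6, 2]
j=8: arr[8]=6 > 2 → no swap
final swap arr[2],arr[9] → [2, 2, 2, 3, 3, 6, 6, 6, 6, 3]; return 2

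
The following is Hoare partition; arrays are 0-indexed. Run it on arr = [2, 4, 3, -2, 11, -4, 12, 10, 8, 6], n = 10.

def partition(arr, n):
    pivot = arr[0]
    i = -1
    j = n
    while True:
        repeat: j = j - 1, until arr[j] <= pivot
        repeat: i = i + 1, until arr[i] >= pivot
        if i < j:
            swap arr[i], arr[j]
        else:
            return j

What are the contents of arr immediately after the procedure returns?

pivot = arr[0] = 2; i = -1, j = 10
j→5 (arr[5]=-4≤2), i→0 (arr[0]=2≥2); i<j, swap → [-4, 4, 3, -2, 11, 2, 12, 10, 8, 6]
j→3 (arr[3]=-2≤2), i→1 (arr[1]=4≥2); i<j, swap → [-4, -2, 3, 4, 11, 2, 12, 10, 8, 6]
j→1, i→2; i≥j, return j=1. arr = [-4, -2, 3, 4, 11, 2, 12, 10, 8, 6]

[-4, -2, 3, 4, 11, 2, 12, 10, 8, 6]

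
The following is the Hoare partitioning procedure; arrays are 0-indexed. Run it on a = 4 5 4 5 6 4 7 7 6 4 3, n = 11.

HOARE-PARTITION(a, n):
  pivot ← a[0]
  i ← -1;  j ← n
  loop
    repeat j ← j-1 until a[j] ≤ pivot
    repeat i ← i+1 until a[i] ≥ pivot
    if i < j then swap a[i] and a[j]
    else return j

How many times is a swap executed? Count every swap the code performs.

3

pivot=4
j stops at 10 (3), i stops at 0 (4); swap ⇒ 3 5 4 5 6 4 7 7 6 4 4
j stops at 9 (4), i stops at 1 (5); swap ⇒ 3 4 4 5 6 4 7 7 6 5 4
j stops at 5 (4), i stops at 2 (4); swap ⇒ 3 4 4 5 6 4 7 7 6 5 4
j stops at 2, i stops at 3; i≥j ⇒ return 2. a=3 4 4 5 6 4 7 7 6 5 4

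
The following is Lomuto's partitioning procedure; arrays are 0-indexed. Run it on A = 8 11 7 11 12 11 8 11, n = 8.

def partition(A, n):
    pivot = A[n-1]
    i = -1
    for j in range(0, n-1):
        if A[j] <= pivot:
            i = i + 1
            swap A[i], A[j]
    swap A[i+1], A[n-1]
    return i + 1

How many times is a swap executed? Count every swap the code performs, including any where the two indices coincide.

7

pivot = A[7] = 11; i = -1
j=0: A[0]=8 ≤ 11 → i=0, swap A[0],A[0] (no change) → 8 11 7 11 12 11 8 11
j=1: A[1]=11 ≤ 11 → i=1, swap A[1],A[1] (no change) → 8 11 7 11 12 11 8 11
j=2: A[2]=7 ≤ 11 → i=2, swap A[2],A[2] (no change) → 8 11 7 11 12 11 8 11
j=3: A[3]=11 ≤ 11 → i=3, swap A[3],A[3] (no change) → 8 11 7 11 12 11 8 11
j=4: A[4]=12 > 11 → no swap
j=5: A[5]=11 ≤ 11 → i=4, swap A[4],A[5] → 8 11 7 11 11 12 8 11
j=6: A[6]=8 ≤ 11 → i=5, swap A[5],A[6] → 8 11 7 11 11 8 12 11
final swap A[6],A[7] → 8 11 7 11 11 8 11 12; return 6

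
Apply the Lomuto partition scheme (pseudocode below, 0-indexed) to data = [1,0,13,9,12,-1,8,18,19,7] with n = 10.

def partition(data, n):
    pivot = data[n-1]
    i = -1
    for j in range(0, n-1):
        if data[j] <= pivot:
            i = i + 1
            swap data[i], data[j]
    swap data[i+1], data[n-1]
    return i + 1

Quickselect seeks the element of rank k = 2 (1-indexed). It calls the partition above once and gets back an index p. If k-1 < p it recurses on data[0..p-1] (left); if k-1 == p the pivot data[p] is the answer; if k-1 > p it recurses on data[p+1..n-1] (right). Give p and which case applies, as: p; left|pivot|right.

pivot=7, i=-1
j=0: 1≤7, i=0, swap(0,0) ⇒ [1,0,13,9,12,-1,8,18,19,7]
j=1: 0≤7, i=1, swap(1,1) ⇒ [1,0,13,9,12,-1,8,18,19,7]
j=2: 13>7, skip
j=3: 9>7, skip
j=4: 12>7, skip
j=5: -1≤7, i=2, swap(2,5) ⇒ [1,0,-1,9,12,13,8,18,19,7]
j=6: 8>7, skip
j=7: 18>7, skip
j=8: 19>7, skip
swap(3,9) ⇒ [1,0,-1,7,12,13,8,18,19,9]; return 3
p = 3; k-1 = 1 < 3 ⇒ left

3; left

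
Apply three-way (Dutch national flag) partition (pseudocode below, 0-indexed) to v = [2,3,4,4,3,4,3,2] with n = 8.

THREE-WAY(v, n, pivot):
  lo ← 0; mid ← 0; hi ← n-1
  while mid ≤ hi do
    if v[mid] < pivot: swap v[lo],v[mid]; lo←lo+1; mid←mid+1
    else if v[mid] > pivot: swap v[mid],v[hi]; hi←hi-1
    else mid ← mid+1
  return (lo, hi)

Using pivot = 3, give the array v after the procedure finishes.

[2,2,3,3,3,4,4,4]

lo=0 mid=0 hi=7
2<3: swap(0,0), lo=1 mid=1 ⇒ [2,3,4,4,3,4,3,2]
3=3: mid=2
4>3: swap(2,7), hi=6 ⇒ [2,3,2,4,3,4,3,4]
2<3: swap(1,2), lo=2 mid=3 ⇒ [2,2,3,4,3,4,3,4]
4>3: swap(3,6), hi=5 ⇒ [2,2,3,3,3,4,4,4]
3=3: mid=4
3=3: mid=5
4>3: swap(5,5), hi=4 ⇒ [2,2,3,3,3,4,4,4]
done. lo=2 hi=4; v=[2,2,3,3,3,4,4,4]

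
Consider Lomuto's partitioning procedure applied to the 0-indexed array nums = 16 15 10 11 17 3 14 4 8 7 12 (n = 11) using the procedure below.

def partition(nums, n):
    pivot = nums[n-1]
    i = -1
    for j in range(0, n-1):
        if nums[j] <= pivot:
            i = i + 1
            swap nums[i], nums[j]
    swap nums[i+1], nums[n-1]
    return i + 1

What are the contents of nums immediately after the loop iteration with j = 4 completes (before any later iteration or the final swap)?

10 11 16 15 17 3 14 4 8 7 12

pivot = nums[10] = 12; i = -1
j=0: nums[0]=16 > 12 → no swap
j=1: nums[1]=15 > 12 → no swap
j=2: nums[2]=10 ≤ 12 → i=0, swap nums[0],nums[2] → 10 15 16 11 17 3 14 4 8 7 12
j=3: nums[3]=11 ≤ 12 → i=1, swap nums[1],nums[3] → 10 11 16 15 17 3 14 4 8 7 12
j=4: nums[4]=17 > 12 → no swap
(after j=4) nums = 10 11 16 15 17 3 14 4 8 7 12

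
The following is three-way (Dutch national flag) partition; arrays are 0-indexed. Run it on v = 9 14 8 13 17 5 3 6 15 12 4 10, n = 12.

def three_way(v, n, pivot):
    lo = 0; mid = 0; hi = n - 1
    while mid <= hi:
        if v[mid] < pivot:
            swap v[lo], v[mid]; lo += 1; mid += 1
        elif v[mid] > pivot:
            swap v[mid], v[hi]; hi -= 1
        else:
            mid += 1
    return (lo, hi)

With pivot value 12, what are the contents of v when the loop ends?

pivot = 12; lo=0, mid=0, hi=11
v[mid]=9<12: swap v[0],v[0]; lo=1,mid=1 → 9 14 8 13 17 5 3 6 15 12 4 10
v[mid]=14>12: swap v[1],v[11]; hi=10 → 9 10 8 13 17 5 3 6 15 12 4 14
v[mid]=10<12: swap v[1],v[1]; lo=2,mid=2 → 9 10 8 13 17 5 3 6 15 12 4 14
v[mid]=8<12: swap v[2],v[2]; lo=3,mid=3 → 9 10 8 13 17 5 3 6 15 12 4 14
v[mid]=13>12: swap v[3],v[10]; hi=9 → 9 10 8 4 17 5 3 6 15 12 13 14
v[mid]=4<12: swap v[3],v[3]; lo=4,mid=4 → 9 10 8 4 17 5 3 6 15 12 13 14
v[mid]=17>12: swap v[4],v[9]; hi=8 → 9 10 8 4 12 5 3 6 15 17 13 14
v[mid]=12=12: mid=5
v[mid]=5<12: swap v[4],v[5]; lo=5,mid=6 → 9 10 8 4 5 12 3 6 15 17 13 14
v[mid]=3<12: swap v[5],v[6]; lo=6,mid=7 → 9 10 8 4 5 3 12 6 15 17 13 14
v[mid]=6<12: swap v[6],v[7]; lo=7,mid=8 → 9 10 8 4 5 3 6 12 15 17 13 14
v[mid]=15>12: swap v[8],v[8]; hi=7 → 9 10 8 4 5 3 6 12 15 17 13 14
end: lo=7, hi=7; v = 9 10 8 4 5 3 6 12 15 17 13 14

9 10 8 4 5 3 6 12 15 17 13 14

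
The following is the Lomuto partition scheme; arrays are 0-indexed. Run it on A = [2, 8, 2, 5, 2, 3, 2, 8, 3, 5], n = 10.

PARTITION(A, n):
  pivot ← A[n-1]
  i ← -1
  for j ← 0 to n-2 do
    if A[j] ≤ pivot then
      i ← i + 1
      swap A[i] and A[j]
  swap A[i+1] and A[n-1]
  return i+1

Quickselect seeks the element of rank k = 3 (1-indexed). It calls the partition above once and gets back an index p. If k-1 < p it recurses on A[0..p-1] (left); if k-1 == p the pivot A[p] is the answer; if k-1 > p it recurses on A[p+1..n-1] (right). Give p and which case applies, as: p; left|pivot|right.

pivot = A[9] = 5; i = -1
j=0: A[0]=2 ≤ 5 → i=0, swap A[0],A[0] (no change) → [2, 8, 2, 5, 2, 3, 2, 8, 3, 5]
j=1: A[1]=8 > 5 → no swap
j=2: A[2]=2 ≤ 5 → i=1, swap A[1],A[2] → [2, 2, 8, 5, 2, 3, 2, 8, 3, 5]
j=3: A[3]=5 ≤ 5 → i=2, swap A[2],A[3] → [2, 2, 5, 8, 2, 3, 2, 8, 3, 5]
j=4: A[4]=2 ≤ 5 → i=3, swap A[3],A[4] → [2, 2, 5, 2, 8, 3, 2, 8, 3, 5]
j=5: A[5]=3 ≤ 5 → i=4, swap A[4],A[5] → [2, 2, 5, 2, 3, 8, 2, 8, 3, 5]
j=6: A[6]=2 ≤ 5 → i=5, swap A[5],A[6] → [2, 2, 5, 2, 3, 2, 8, 8, 3, 5]
j=7: A[7]=8 > 5 → no swap
j=8: A[8]=3 ≤ 5 → i=6, swap A[6],A[8] → [2, 2, 5, 2, 3, 2, 3, 8, 8, 5]
final swap A[7],A[9] → [2, 2, 5, 2, 3, 2, 3, 5, 8, 8]; return 7
p = 7; k-1 = 2 < 7 ⇒ left

7; left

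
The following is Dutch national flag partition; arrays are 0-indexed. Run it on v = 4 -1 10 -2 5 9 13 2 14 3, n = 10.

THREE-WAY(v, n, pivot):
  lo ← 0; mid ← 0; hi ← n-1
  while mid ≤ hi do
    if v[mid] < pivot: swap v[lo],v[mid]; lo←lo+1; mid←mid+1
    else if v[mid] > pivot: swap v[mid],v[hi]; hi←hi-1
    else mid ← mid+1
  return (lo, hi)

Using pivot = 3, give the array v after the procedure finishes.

-1 2 -2 3 9 13 5 14 10 4

pivot = 3; lo=0, mid=0, hi=9
v[mid]=4>3: swap v[0],v[9]; hi=8 → 3 -1 10 -2 5 9 13 2 14 4
v[mid]=3=3: mid=1
v[mid]=-1<3: swap v[0],v[1]; lo=1,mid=2 → -1 3 10 -2 5 9 13 2 14 4
v[mid]=10>3: swap v[2],v[8]; hi=7 → -1 3 14 -2 5 9 13 2 10 4
v[mid]=14>3: swap v[2],v[7]; hi=6 → -1 3 2 -2 5 9 13 14 10 4
v[mid]=2<3: swap v[1],v[2]; lo=2,mid=3 → -1 2 3 -2 5 9 13 14 10 4
v[mid]=-2<3: swap v[2],v[3]; lo=3,mid=4 → -1 2 -2 3 5 9 13 14 10 4
v[mid]=5>3: swap v[4],v[6]; hi=5 → -1 2 -2 3 13 9 5 14 10 4
v[mid]=13>3: swap v[4],v[5]; hi=4 → -1 2 -2 3 9 13 5 14 10 4
v[mid]=9>3: swap v[4],v[4]; hi=3 → -1 2 -2 3 9 13 5 14 10 4
end: lo=3, hi=3; v = -1 2 -2 3 9 13 5 14 10 4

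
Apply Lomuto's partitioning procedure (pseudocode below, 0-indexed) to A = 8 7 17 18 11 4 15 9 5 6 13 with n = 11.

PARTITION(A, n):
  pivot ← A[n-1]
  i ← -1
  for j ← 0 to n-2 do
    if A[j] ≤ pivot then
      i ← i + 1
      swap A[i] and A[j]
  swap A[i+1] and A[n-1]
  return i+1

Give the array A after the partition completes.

pivot = A[10] = 13; i = -1
j=0: A[0]=8 ≤ 13 → i=0, swap A[0],A[0] (no change) → 8 7 17 18 11 4 15 9 5 6 13
j=1: A[1]=7 ≤ 13 → i=1, swap A[1],A[1] (no change) → 8 7 17 18 11 4 15 9 5 6 13
j=2: A[2]=17 > 13 → no swap
j=3: A[3]=18 > 13 → no swap
j=4: A[4]=11 ≤ 13 → i=2, swap A[2],A[4] → 8 7 11 18 17 4 15 9 5 6 13
j=5: A[5]=4 ≤ 13 → i=3, swap A[3],A[5] → 8 7 11 4 17 18 15 9 5 6 13
j=6: A[6]=15 > 13 → no swap
j=7: A[7]=9 ≤ 13 → i=4, swap A[4],A[7] → 8 7 11 4 9 18 15 17 5 6 13
j=8: A[8]=5 ≤ 13 → i=5, swap A[5],A[8] → 8 7 11 4 9 5 15 17 18 6 13
j=9: A[9]=6 ≤ 13 → i=6, swap A[6],A[9] → 8 7 11 4 9 5 6 17 18 15 13
final swap A[7],A[10] → 8 7 11 4 9 5 6 13 18 15 17; return 7

8 7 11 4 9 5 6 13 18 15 17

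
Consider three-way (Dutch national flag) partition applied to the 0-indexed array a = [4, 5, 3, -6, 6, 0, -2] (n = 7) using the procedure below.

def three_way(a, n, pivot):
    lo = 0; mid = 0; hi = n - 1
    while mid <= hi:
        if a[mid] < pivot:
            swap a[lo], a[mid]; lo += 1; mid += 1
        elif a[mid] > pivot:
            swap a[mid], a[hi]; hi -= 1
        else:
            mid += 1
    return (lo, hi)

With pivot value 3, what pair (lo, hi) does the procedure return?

(3, 3)

pivot = 3; lo=0, mid=0, hi=6
a[mid]=4>3: swap a[0],a[6]; hi=5 → [-2, 5, 3, -6, 6, 0, 4]
a[mid]=-2<3: swap a[0],a[0]; lo=1,mid=1 → [-2, 5, 3, -6, 6, 0, 4]
a[mid]=5>3: swap a[1],a[5]; hi=4 → [-2, 0, 3, -6, 6, 5, 4]
a[mid]=0<3: swap a[1],a[1]; lo=2,mid=2 → [-2, 0, 3, -6, 6, 5, 4]
a[mid]=3=3: mid=3
a[mid]=-6<3: swap a[2],a[3]; lo=3,mid=4 → [-2, 0, -6, 3, 6, 5, 4]
a[mid]=6>3: swap a[4],a[4]; hi=3 → [-2, 0, -6, 3, 6, 5, 4]
end: lo=3, hi=3; a = [-2, 0, -6, 3, 6, 5, 4]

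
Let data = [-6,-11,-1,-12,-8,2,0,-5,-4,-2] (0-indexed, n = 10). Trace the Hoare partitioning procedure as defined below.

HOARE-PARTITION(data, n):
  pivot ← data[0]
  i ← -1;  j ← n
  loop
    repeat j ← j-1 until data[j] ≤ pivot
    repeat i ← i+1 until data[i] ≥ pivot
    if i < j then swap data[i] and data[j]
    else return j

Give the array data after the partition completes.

pivot=-6
j stops at 4 (-8), i stops at 0 (-6); swap ⇒ [-8,-11,-1,-12,-6,2,0,-5,-4,-2]
j stops at 3 (-12), i stops at 2 (-1); swap ⇒ [-8,-11,-12,-1,-6,2,0,-5,-4,-2]
j stops at 2, i stops at 3; i≥j ⇒ return 2. data=[-8,-11,-12,-1,-6,2,0,-5,-4,-2]

[-8,-11,-12,-1,-6,2,0,-5,-4,-2]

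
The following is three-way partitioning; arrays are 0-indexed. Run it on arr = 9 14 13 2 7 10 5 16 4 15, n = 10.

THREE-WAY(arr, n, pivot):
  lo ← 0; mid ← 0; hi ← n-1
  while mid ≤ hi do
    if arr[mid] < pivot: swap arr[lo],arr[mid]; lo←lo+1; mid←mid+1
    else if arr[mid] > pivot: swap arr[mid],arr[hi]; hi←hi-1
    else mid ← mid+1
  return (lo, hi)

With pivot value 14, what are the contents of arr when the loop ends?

9 13 2 7 10 5 4 14 15 16

pivot = 14; lo=0, mid=0, hi=9
arr[mid]=9<14: swap arr[0],arr[0]; lo=1,mid=1 → 9 14 13 2 7 10 5 16 4 15
arr[mid]=14=14: mid=2
arr[mid]=13<14: swap arr[1],arr[2]; lo=2,mid=3 → 9 13 14 2 7 10 5 16 4 15
arr[mid]=2<14: swap arr[2],arr[3]; lo=3,mid=4 → 9 13 2 14 7 10 5 16 4 15
arr[mid]=7<14: swap arr[3],arr[4]; lo=4,mid=5 → 9 13 2 7 14 10 5 16 4 15
arr[mid]=10<14: swap arr[4],arr[5]; lo=5,mid=6 → 9 13 2 7 10 14 5 16 4 15
arr[mid]=5<14: swap arr[5],arr[6]; lo=6,mid=7 → 9 13 2 7 10 5 14 16 4 15
arr[mid]=16>14: swap arr[7],arr[9]; hi=8 → 9 13 2 7 10 5 14 15 4 16
arr[mid]=15>14: swap arr[7],arr[8]; hi=7 → 9 13 2 7 10 5 14 4 15 16
arr[mid]=4<14: swap arr[6],arr[7]; lo=7,mid=8 → 9 13 2 7 10 5 4 14 15 16
end: lo=7, hi=7; arr = 9 13 2 7 10 5 4 14 15 16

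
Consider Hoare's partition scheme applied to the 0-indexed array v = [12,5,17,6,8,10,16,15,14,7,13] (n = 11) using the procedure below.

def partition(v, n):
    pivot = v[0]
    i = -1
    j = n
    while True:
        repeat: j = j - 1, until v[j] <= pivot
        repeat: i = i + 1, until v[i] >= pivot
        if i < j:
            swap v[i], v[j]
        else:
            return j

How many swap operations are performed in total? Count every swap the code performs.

pivot = v[0] = 12; i = -1, j = 11
j→9 (v[9]=7≤12), i→0 (v[0]=12≥12); i<j, swap → [7,5,17,6,8,10,16,15,14,12,13]
j→5 (v[5]=10≤12), i→2 (v[2]=17≥12); i<j, swap → [7,5,10,6,8,17,16,15,14,12,13]
j→4, i→5; i≥j, return j=4. v = [7,5,10,6,8,17,16,15,14,12,13]

2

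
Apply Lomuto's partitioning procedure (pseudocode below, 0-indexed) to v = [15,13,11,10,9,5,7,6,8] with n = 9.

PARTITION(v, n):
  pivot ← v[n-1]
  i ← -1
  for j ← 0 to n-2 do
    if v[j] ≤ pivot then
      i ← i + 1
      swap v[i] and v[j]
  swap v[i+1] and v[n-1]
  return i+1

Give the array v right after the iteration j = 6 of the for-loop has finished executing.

pivot=8, i=-1
j=0: 15>8, skip
j=1: 13>8, skip
j=2: 11>8, skip
j=3: 10>8, skip
j=4: 9>8, skip
j=5: 5≤8, i=0, swap(0,5) ⇒ [5,13,11,10,9,15,7,6,8]
j=6: 7≤8, i=1, swap(1,6) ⇒ [5,7,11,10,9,15,13,6,8]
(after j=6) v = [5,7,11,10,9,15,13,6,8]

[5,7,11,10,9,15,13,6,8]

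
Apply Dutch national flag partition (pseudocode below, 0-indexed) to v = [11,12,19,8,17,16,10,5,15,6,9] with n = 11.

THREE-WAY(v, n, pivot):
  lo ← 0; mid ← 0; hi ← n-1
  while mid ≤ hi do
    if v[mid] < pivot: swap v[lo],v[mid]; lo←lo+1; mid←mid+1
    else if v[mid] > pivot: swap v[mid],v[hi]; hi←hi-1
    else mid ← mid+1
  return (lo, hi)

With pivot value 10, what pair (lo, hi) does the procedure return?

lo=0 mid=0 hi=10
11>10: swap(0,10), hi=9 ⇒ [9,12,19,8,17,16,10,5,15,6,11]
9<10: swap(0,0), lo=1 mid=1 ⇒ [9,12,19,8,17,16,10,5,15,6,11]
12>10: swap(1,9), hi=8 ⇒ [9,6,19,8,17,16,10,5,15,12,11]
6<10: swap(1,1), lo=2 mid=2 ⇒ [9,6,19,8,17,16,10,5,15,12,11]
19>10: swap(2,8), hi=7 ⇒ [9,6,15,8,17,16,10,5,19,12,11]
15>10: swap(2,7), hi=6 ⇒ [9,6,5,8,17,16,10,15,19,12,11]
5<10: swap(2,2), lo=3 mid=3 ⇒ [9,6,5,8,17,16,10,15,19,12,11]
8<10: swap(3,3), lo=4 mid=4 ⇒ [9,6,5,8,17,16,10,15,19,12,11]
17>10: swap(4,6), hi=5 ⇒ [9,6,5,8,10,16,17,15,19,12,11]
10=10: mid=5
16>10: swap(5,5), hi=4 ⇒ [9,6,5,8,10,16,17,15,19,12,11]
done. lo=4 hi=4; v=[9,6,5,8,10,16,17,15,19,12,11]

(4, 4)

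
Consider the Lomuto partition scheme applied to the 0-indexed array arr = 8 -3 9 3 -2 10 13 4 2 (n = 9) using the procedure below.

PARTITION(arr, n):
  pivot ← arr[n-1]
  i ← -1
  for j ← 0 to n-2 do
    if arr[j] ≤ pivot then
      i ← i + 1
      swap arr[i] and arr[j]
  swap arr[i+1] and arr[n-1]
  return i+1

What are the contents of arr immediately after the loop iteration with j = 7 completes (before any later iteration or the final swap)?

-3 -2 9 3 8 10 13 4 2

pivot=2, i=-1
j=0: 8>2, skip
j=1: -3≤2, i=0, swap(0,1) ⇒ -3 8 9 3 -2 10 13 4 2
j=2: 9>2, skip
j=3: 3>2, skip
j=4: -2≤2, i=1, swap(1,4) ⇒ -3 -2 9 3 8 10 13 4 2
j=5: 10>2, skip
j=6: 13>2, skip
j=7: 4>2, skip
(after j=7) arr = -3 -2 9 3 8 10 13 4 2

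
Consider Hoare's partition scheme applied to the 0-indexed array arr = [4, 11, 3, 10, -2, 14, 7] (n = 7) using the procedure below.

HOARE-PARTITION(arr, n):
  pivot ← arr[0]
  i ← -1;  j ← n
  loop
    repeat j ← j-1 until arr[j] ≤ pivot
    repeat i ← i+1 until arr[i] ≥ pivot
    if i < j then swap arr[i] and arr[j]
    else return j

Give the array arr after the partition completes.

[-2, 3, 11, 10, 4, 14, 7]

pivot = arr[0] = 4; i = -1, j = 7
j→4 (arr[4]=-2≤4), i→0 (arr[0]=4≥4); i<j, swap → [-2, 11, 3, 10, 4, 14, 7]
j→2 (arr[2]=3≤4), i→1 (arr[1]=11≥4); i<j, swap → [-2, 3, 11, 10, 4, 14, 7]
j→1, i→2; i≥j, return j=1. arr = [-2, 3, 11, 10, 4, 14, 7]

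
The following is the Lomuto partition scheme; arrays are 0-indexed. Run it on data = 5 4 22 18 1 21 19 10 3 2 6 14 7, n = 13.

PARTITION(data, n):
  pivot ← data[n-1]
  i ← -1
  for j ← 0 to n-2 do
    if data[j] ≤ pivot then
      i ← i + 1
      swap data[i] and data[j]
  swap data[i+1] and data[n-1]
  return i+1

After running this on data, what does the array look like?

pivot = data[12] = 7; i = -1
j=0: data[0]=5 ≤ 7 → i=0, swap data[0],data[0] (no change) → 5 4 22 18 1 21 19 10 3 2 6 14 7
j=1: data[1]=4 ≤ 7 → i=1, swap data[1],data[1] (no change) → 5 4 22 18 1 21 19 10 3 2 6 14 7
j=2: data[2]=22 > 7 → no swap
j=3: data[3]=18 > 7 → no swap
j=4: data[4]=1 ≤ 7 → i=2, swap data[2],data[4] → 5 4 1 18 22 21 19 10 3 2 6 14 7
j=5: data[5]=21 > 7 → no swap
j=6: data[6]=19 > 7 → no swap
j=7: data[7]=10 > 7 → no swap
j=8: data[8]=3 ≤ 7 → i=3, swap data[3],data[8] → 5 4 1 3 22 21 19 10 18 2 6 14 7
j=9: data[9]=2 ≤ 7 → i=4, swap data[4],data[9] → 5 4 1 3 2 21 19 10 18 22 6 14 7
j=10: data[10]=6 ≤ 7 → i=5, swap data[5],data[10] → 5 4 1 3 2 6 19 10 18 22 21 14 7
j=11: data[11]=14 > 7 → no swap
final swap data[6],data[12] → 5 4 1 3 2 6 7 10 18 22 21 14 19; return 6

5 4 1 3 2 6 7 10 18 22 21 14 19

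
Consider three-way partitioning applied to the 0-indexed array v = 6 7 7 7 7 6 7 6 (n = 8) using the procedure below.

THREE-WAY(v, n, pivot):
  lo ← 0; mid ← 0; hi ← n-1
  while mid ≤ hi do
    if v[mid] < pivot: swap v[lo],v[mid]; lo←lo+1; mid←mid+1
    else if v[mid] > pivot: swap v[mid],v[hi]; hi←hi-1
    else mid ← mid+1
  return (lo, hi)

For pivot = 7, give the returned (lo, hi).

(3, 7)

lo=0 mid=0 hi=7
6<7: swap(0,0), lo=1 mid=1 ⇒ 6 7 7 7 7 6 7 6
7=7: mid=2
7=7: mid=3
7=7: mid=4
7=7: mid=5
6<7: swap(1,5), lo=2 mid=6 ⇒ 6 6 7 7 7 7 7 6
7=7: mid=7
6<7: swap(2,7), lo=3 mid=8 ⇒ 6 6 6 7 7 7 7 7
done. lo=3 hi=7; v=6 6 6 7 7 7 7 7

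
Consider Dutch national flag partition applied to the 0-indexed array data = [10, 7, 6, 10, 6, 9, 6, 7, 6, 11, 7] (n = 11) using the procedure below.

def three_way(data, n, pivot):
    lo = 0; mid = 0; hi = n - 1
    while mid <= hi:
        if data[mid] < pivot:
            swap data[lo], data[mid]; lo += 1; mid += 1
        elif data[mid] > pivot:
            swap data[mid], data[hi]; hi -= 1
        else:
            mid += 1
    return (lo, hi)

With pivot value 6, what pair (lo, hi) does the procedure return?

pivot = 6; lo=0, mid=0, hi=10
data[mid]=10>6: swap data[0],data[10]; hi=9 → [7, 7, 6, 10, 6, 9, 6, 7, 6, 11, 10]
data[mid]=7>6: swap data[0],data[9]; hi=8 → [11, 7, 6, 10, 6, 9, 6, 7, 6, 7, 10]
data[mid]=11>6: swap data[0],data[8]; hi=7 → [6, 7, 6, 10, 6, 9, 6, 7, 11, 7, 10]
data[mid]=6=6: mid=1
data[mid]=7>6: swap data[1],data[7]; hi=6 → [6, 7, 6, 10, 6, 9, 6, 7, 11, 7, 10]
data[mid]=7>6: swap data[1],data[6]; hi=5 → [6, 6, 6, 10, 6, 9, 7, 7, 11, 7, 10]
data[mid]=6=6: mid=2
data[mid]=6=6: mid=3
data[mid]=10>6: swap data[3],data[5]; hi=4 → [6, 6, 6, 9, 6, 10, 7, 7, 11, 7, 10]
data[mid]=9>6: swap data[3],data[4]; hi=3 → [6, 6, 6, 6, 9, 10, 7, 7, 11, 7, 10]
data[mid]=6=6: mid=4
end: lo=0, hi=3; data = [6, 6, 6, 6, 9, 10, 7, 7, 11, 7, 10]

(0, 3)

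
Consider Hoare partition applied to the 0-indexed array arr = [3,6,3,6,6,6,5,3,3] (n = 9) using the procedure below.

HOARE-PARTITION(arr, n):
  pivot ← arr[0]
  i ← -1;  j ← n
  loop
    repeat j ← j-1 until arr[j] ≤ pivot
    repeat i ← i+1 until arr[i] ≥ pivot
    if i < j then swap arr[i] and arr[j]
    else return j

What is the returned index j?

pivot=3
j stops at 8 (3), i stops at 0 (3); swap ⇒ [3,6,3,6,6,6,5,3,3]
j stops at 7 (3), i stops at 1 (6); swap ⇒ [3,3,3,6,6,6,5,6,3]
j stops at 2, i stops at 2; i≥j ⇒ return 2. arr=[3,3,3,6,6,6,5,6,3]

2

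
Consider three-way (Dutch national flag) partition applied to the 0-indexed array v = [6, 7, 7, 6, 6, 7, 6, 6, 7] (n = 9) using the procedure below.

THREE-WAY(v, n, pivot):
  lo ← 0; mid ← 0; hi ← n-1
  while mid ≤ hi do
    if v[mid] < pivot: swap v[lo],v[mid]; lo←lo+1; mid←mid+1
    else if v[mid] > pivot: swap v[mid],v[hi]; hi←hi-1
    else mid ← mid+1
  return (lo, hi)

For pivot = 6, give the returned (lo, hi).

(0, 4)

pivot = 6; lo=0, mid=0, hi=8
v[mid]=6=6: mid=1
v[mid]=7>6: swap v[1],v[8]; hi=7 → [6, 7, 7, 6, 6, 7, 6, 6, 7]
v[mid]=7>6: swap v[1],v[7]; hi=6 → [6, 6, 7, 6, 6, 7, 6, 7, 7]
v[mid]=6=6: mid=2
v[mid]=7>6: swap v[2],v[6]; hi=5 → [6, 6, 6, 6, 6, 7, 7, 7, 7]
v[mid]=6=6: mid=3
v[mid]=6=6: mid=4
v[mid]=6=6: mid=5
v[mid]=7>6: swap v[5],v[5]; hi=4 → [6, 6, 6, 6, 6, 7, 7, 7, 7]
end: lo=0, hi=4; v = [6, 6, 6, 6, 6, 7, 7, 7, 7]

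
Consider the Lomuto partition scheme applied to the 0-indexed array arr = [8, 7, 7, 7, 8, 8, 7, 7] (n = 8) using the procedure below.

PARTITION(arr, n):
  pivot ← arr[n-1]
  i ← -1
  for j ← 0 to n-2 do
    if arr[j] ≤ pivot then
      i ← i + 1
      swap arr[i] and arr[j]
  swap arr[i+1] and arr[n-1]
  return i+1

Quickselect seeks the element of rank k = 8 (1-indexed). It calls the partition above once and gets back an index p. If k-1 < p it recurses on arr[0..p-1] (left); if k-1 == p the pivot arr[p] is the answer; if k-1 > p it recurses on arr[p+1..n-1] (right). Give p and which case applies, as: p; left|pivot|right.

4; right

pivot = arr[7] = 7; i = -1
j=0: arr[0]=8 > 7 → no swap
j=1: arr[1]=7 ≤ 7 → i=0, swap arr[0],arr[1] → [7, 8, 7, 7, 8, 8, 7, 7]
j=2: arr[2]=7 ≤ 7 → i=1, swap arr[1],arr[2] → [7, 7, 8, 7, 8, 8, 7, 7]
j=3: arr[3]=7 ≤ 7 → i=2, swap arr[2],arr[3] → [7, 7, 7, 8, 8, 8, 7, 7]
j=4: arr[4]=8 > 7 → no swap
j=5: arr[5]=8 > 7 → no swap
j=6: arr[6]=7 ≤ 7 → i=3, swap arr[3],arr[6] → [7, 7, 7, 7, 8, 8, 8, 7]
final swap arr[4],arr[7] → [7, 7, 7, 7, 7, 8, 8, 8]; return 4
p = 4; k-1 = 7 > 4 ⇒ right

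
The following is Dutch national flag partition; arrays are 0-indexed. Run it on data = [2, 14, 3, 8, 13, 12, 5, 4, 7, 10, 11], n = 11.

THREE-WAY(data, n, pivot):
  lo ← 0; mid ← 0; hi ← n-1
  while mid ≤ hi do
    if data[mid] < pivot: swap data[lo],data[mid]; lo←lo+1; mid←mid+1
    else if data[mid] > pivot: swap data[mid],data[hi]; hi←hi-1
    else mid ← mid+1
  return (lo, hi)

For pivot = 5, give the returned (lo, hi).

pivot = 5; lo=0, mid=0, hi=10
data[mid]=2<5: swap data[0],data[0]; lo=1,mid=1 → [2, 14, 3, 8, 13, 12, 5, 4, 7, 10, 11]
data[mid]=14>5: swap data[1],data[10]; hi=9 → [2, 11, 3, 8, 13, 12, 5, 4, 7, 10, 14]
data[mid]=11>5: swap data[1],data[9]; hi=8 → [2, 10, 3, 8, 13, 12, 5, 4, 7, 11, 14]
data[mid]=10>5: swap data[1],data[8]; hi=7 → [2, 7, 3, 8, 13, 12, 5, 4, 10, 11, 14]
data[mid]=7>5: swap data[1],data[7]; hi=6 → [2, 4, 3, 8, 13, 12, 5, 7, 10, 11, 14]
data[mid]=4<5: swap data[1],data[1]; lo=2,mid=2 → [2, 4, 3, 8, 13, 12, 5, 7, 10, 11, 14]
data[mid]=3<5: swap data[2],data[2]; lo=3,mid=3 → [2, 4, 3, 8, 13, 12, 5, 7, 10, 11, 14]
data[mid]=8>5: swap data[3],data[6]; hi=5 → [2, 4, 3, 5, 13, 12, 8, 7, 10, 11, 14]
data[mid]=5=5: mid=4
data[mid]=13>5: swap data[4],data[5]; hi=4 → [2, 4, 3, 5, 12, 13, 8, 7, 10, 11, 14]
data[mid]=12>5: swap data[4],data[4]; hi=3 → [2, 4, 3, 5, 12, 13, 8, 7, 10, 11, 14]
end: lo=3, hi=3; data = [2, 4, 3, 5, 12, 13, 8, 7, 10, 11, 14]

(3, 3)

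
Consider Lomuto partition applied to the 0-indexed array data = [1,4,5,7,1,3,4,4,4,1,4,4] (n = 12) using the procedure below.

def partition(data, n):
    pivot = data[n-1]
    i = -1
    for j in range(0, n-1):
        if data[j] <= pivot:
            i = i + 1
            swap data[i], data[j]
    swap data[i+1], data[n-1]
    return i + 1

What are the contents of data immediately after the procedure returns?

pivot = data[11] = 4; i = -1
j=0: data[0]=1 ≤ 4 → i=0, swap data[0],data[0] (no change) → [1,4,5,7,1,3,4,4,4,1,4,4]
j=1: data[1]=4 ≤ 4 → i=1, swap data[1],data[1] (no change) → [1,4,5,7,1,3,4,4,4,1,4,4]
j=2: data[2]=5 > 4 → no swap
j=3: data[3]=7 > 4 → no swap
j=4: data[4]=1 ≤ 4 → i=2, swap data[2],data[4] → [1,4,1,7,5,3,4,4,4,1,4,4]
j=5: data[5]=3 ≤ 4 → i=3, swap data[3],data[5] → [1,4,1,3,5,7,4,4,4,1,4,4]
j=6: data[6]=4 ≤ 4 → i=4, swap data[4],data[6] → [1,4,1,3,4,7,5,4,4,1,4,4]
j=7: data[7]=4 ≤ 4 → i=5, swap data[5],data[7] → [1,4,1,3,4,4,5,7,4,1,4,4]
j=8: data[8]=4 ≤ 4 → i=6, swap data[6],data[8] → [1,4,1,3,4,4,4,7,5,1,4,4]
j=9: data[9]=1 ≤ 4 → i=7, swap data[7],data[9] → [1,4,1,3,4,4,4,1,5,7,4,4]
j=10: data[10]=4 ≤ 4 → i=8, swap data[8],data[10] → [1,4,1,3,4,4,4,1,4,7,5,4]
final swap data[9],data[11] → [1,4,1,3,4,4,4,1,4,4,5,7]; return 9

[1,4,1,3,4,4,4,1,4,4,5,7]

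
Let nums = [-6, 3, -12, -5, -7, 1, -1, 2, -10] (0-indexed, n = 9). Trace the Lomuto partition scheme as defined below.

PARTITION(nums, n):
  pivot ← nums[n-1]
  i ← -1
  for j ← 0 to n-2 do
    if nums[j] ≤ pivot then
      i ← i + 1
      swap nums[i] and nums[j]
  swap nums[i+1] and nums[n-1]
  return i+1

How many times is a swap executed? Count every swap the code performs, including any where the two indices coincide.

2

pivot = nums[8] = -10; i = -1
j=0: nums[0]=-6 > -10 → no swap
j=1: nums[1]=3 > -10 → no swap
j=2: nums[2]=-12 ≤ -10 → i=0, swap nums[0],nums[2] → [-12, 3, -6, -5, -7, 1, -1, 2, -10]
j=3: nums[3]=-5 > -10 → no swap
j=4: nums[4]=-7 > -10 → no swap
j=5: nums[5]=1 > -10 → no swap
j=6: nums[6]=-1 > -10 → no swap
j=7: nums[7]=2 > -10 → no swap
final swap nums[1],nums[8] → [-12, -10, -6, -5, -7, 1, -1, 2, 3]; return 1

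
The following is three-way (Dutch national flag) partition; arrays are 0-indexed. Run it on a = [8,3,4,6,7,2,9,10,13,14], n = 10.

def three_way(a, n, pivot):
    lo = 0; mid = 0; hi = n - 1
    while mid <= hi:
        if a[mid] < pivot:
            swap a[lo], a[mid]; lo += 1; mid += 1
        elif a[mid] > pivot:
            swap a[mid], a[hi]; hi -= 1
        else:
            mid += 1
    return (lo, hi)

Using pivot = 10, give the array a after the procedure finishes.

lo=0 mid=0 hi=9
8<10: swap(0,0), lo=1 mid=1 ⇒ [8,3,4,6,7,2,9,10,13,14]
3<10: swap(1,1), lo=2 mid=2 ⇒ [8,3,4,6,7,2,9,10,13,14]
4<10: swap(2,2), lo=3 mid=3 ⇒ [8,3,4,6,7,2,9,10,13,14]
6<10: swap(3,3), lo=4 mid=4 ⇒ [8,3,4,6,7,2,9,10,13,14]
7<10: swap(4,4), lo=5 mid=5 ⇒ [8,3,4,6,7,2,9,10,13,14]
2<10: swap(5,5), lo=6 mid=6 ⇒ [8,3,4,6,7,2,9,10,13,14]
9<10: swap(6,6), lo=7 mid=7 ⇒ [8,3,4,6,7,2,9,10,13,14]
10=10: mid=8
13>10: swap(8,9), hi=8 ⇒ [8,3,4,6,7,2,9,10,14,13]
14>10: swap(8,8), hi=7 ⇒ [8,3,4,6,7,2,9,10,14,13]
done. lo=7 hi=7; a=[8,3,4,6,7,2,9,10,14,13]

[8,3,4,6,7,2,9,10,14,13]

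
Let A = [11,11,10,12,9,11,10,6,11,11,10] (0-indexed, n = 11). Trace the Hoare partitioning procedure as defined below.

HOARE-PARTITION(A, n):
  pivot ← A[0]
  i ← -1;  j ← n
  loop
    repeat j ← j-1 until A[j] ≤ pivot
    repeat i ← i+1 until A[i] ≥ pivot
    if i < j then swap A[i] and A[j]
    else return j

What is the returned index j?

pivot=11
j stops at 10 (10), i stops at 0 (11); swap ⇒ [10,11,10,12,9,11,10,6,11,11,11]
j stops at 9 (11), i stops at 1 (11); swap ⇒ [10,11,10,12,9,11,10,6,11,11,11]
j stops at 8 (11), i stops at 3 (12); swap ⇒ [10,11,10,11,9,11,10,6,12,11,11]
j stops at 7 (6), i stops at 5 (11); swap ⇒ [10,11,10,11,9,6,10,11,12,11,11]
j stops at 6, i stops at 7; i≥j ⇒ return 6. A=[10,11,10,11,9,6,10,11,12,11,11]

6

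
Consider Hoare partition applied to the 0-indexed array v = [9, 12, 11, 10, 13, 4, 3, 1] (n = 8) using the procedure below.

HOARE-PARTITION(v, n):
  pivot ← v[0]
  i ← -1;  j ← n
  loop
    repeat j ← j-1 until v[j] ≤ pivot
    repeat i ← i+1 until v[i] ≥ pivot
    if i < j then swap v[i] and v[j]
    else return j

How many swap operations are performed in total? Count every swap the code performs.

3

pivot = v[0] = 9; i = -1, j = 8
j→7 (v[7]=1≤9), i→0 (v[0]=9≥9); i<j, swap → [1, 12, 11, 10, 13, 4, 3, 9]
j→6 (v[6]=3≤9), i→1 (v[1]=12≥9); i<j, swap → [1, 3, 11, 10, 13, 4, 12, 9]
j→5 (v[5]=4≤9), i→2 (v[2]=11≥9); i<j, swap → [1, 3, 4, 10, 13, 11, 12, 9]
j→2, i→3; i≥j, return j=2. v = [1, 3, 4, 10, 13, 11, 12, 9]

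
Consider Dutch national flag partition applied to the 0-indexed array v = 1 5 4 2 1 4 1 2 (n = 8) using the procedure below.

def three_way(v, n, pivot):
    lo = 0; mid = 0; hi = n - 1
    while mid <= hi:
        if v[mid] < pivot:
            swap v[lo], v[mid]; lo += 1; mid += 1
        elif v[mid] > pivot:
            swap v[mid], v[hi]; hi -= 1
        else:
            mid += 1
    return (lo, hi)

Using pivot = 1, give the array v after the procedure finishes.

pivot = 1; lo=0, mid=0, hi=7
v[mid]=1=1: mid=1
v[mid]=5>1: swap v[1],v[7]; hi=6 → 1 2 4 2 1 4 1 5
v[mid]=2>1: swap v[1],v[6]; hi=5 → 1 1 4 2 1 4 2 5
v[mid]=1=1: mid=2
v[mid]=4>1: swap v[2],v[5]; hi=4 → 1 1 4 2 1 4 2 5
v[mid]=4>1: swap v[2],v[4]; hi=3 → 1 1 1 2 4 4 2 5
v[mid]=1=1: mid=3
v[mid]=2>1: swap v[3],v[3]; hi=2 → 1 1 1 2 4 4 2 5
end: lo=0, hi=2; v = 1 1 1 2 4 4 2 5

1 1 1 2 4 4 2 5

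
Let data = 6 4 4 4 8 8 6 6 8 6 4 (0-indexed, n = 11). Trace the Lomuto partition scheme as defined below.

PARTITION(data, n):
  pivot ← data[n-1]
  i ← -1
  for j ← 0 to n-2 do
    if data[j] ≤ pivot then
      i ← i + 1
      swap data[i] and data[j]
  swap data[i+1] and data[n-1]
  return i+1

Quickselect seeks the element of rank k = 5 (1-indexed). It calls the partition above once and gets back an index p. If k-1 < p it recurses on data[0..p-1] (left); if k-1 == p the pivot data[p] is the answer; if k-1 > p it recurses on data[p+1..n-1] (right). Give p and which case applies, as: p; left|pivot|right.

3; right

pivot=4, i=-1
j=0: 6>4, skip
j=1: 4≤4, i=0, swap(0,1) ⇒ 4 6 4 4 8 8 6 6 8 6 4
j=2: 4≤4, i=1, swap(1,2) ⇒ 4 4 6 4 8 8 6 6 8 6 4
j=3: 4≤4, i=2, swap(2,3) ⇒ 4 4 4 6 8 8 6 6 8 6 4
j=4: 8>4, skip
j=5: 8>4, skip
j=6: 6>4, skip
j=7: 6>4, skip
j=8: 8>4, skip
j=9: 6>4, skip
swap(3,10) ⇒ 4 4 4 4 8 8 6 6 8 6 6; return 3
p = 3; k-1 = 4 > 3 ⇒ right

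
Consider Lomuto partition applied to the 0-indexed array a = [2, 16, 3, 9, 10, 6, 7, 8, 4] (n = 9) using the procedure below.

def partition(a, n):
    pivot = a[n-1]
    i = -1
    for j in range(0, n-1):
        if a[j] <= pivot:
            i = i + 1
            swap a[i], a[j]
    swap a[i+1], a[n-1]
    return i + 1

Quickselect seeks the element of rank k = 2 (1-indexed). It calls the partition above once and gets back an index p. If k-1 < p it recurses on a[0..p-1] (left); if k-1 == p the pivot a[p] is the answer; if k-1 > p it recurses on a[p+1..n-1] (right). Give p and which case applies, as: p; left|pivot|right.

2; left

pivot = a[8] = 4; i = -1
j=0: a[0]=2 ≤ 4 → i=0, swap a[0],a[0] (no change) → [2, 16, 3, 9, 10, 6, 7, 8, 4]
j=1: a[1]=16 > 4 → no swap
j=2: a[2]=3 ≤ 4 → i=1, swap a[1],a[2] → [2, 3, 16, 9, 10, 6, 7, 8, 4]
j=3: a[3]=9 > 4 → no swap
j=4: a[4]=10 > 4 → no swap
j=5: a[5]=6 > 4 → no swap
j=6: a[6]=7 > 4 → no swap
j=7: a[7]=8 > 4 → no swap
final swap a[2],a[8] → [2, 3, 4, 9, 10, 6, 7, 8, 16]; return 2
p = 2; k-1 = 1 < 2 ⇒ left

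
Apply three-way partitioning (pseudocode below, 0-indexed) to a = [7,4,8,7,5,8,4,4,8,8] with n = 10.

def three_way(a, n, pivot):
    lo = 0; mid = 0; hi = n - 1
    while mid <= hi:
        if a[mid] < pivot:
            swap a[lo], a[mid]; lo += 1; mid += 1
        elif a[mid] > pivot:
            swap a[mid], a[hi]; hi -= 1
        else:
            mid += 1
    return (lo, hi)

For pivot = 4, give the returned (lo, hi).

(0, 2)

pivot = 4; lo=0, mid=0, hi=9
a[mid]=7>4: swap a[0],a[9]; hi=8 → [8,4,8,7,5,8,4,4,8,7]
a[mid]=8>4: swap a[0],a[8]; hi=7 → [8,4,8,7,5,8,4,4,8,7]
a[mid]=8>4: swap a[0],a[7]; hi=6 → [4,4,8,7,5,8,4,8,8,7]
a[mid]=4=4: mid=1
a[mid]=4=4: mid=2
a[mid]=8>4: swap a[2],a[6]; hi=5 → [4,4,4,7,5,8,8,8,8,7]
a[mid]=4=4: mid=3
a[mid]=7>4: swap a[3],a[5]; hi=4 → [4,4,4,8,5,7,8,8,8,7]
a[mid]=8>4: swap a[3],a[4]; hi=3 → [4,4,4,5,8,7,8,8,8,7]
a[mid]=5>4: swap a[3],a[3]; hi=2 → [4,4,4,5,8,7,8,8,8,7]
end: lo=0, hi=2; a = [4,4,4,5,8,7,8,8,8,7]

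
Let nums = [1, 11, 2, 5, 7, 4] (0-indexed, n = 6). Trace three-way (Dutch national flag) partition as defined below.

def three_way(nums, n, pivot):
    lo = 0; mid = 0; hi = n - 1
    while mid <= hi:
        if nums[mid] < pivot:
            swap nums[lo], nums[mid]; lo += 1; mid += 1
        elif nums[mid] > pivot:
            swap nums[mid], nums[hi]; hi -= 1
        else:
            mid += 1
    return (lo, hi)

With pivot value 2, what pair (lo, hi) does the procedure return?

lo=0 mid=0 hi=5
1<2: swap(0,0), lo=1 mid=1 ⇒ [1, 11, 2, 5, 7, 4]
11>2: swap(1,5), hi=4 ⇒ [1, 4, 2, 5, 7, 11]
4>2: swap(1,4), hi=3 ⇒ [1, 7, 2, 5, 4, 11]
7>2: swap(1,3), hi=2 ⇒ [1, 5, 2, 7, 4, 11]
5>2: swap(1,2), hi=1 ⇒ [1, 2, 5, 7, 4, 11]
2=2: mid=2
done. lo=1 hi=1; nums=[1, 2, 5, 7, 4, 11]

(1, 1)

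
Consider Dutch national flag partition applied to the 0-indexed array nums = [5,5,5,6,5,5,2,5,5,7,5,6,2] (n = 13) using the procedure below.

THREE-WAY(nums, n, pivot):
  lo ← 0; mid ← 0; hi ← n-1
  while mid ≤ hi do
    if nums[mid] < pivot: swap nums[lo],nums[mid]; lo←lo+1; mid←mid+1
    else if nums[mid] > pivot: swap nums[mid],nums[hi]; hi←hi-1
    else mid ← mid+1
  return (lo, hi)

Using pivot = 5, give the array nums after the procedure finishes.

pivot = 5; lo=0, mid=0, hi=12
nums[mid]=5=5: mid=1
nums[mid]=5=5: mid=2
nums[mid]=5=5: mid=3
nums[mid]=6>5: swap nums[3],nums[12]; hi=11 → [5,5,5,2,5,5,2,5,5,7,5,6,6]
nums[mid]=2<5: swap nums[0],nums[3]; lo=1,mid=4 → [2,5,5,5,5,5,2,5,5,7,5,6,6]
nums[mid]=5=5: mid=5
nums[mid]=5=5: mid=6
nums[mid]=2<5: swap nums[1],nums[6]; lo=2,mid=7 → [2,2,5,5,5,5,5,5,5,7,5,6,6]
nums[mid]=5=5: mid=8
nums[mid]=5=5: mid=9
nums[mid]=7>5: swap nums[9],nums[11]; hi=10 → [2,2,5,5,5,5,5,5,5,6,5,7,6]
nums[mid]=6>5: swap nums[9],nums[10]; hi=9 → [2,2,5,5,5,5,5,5,5,5,6,7,6]
nums[mid]=5=5: mid=10
end: lo=2, hi=9; nums = [2,2,5,5,5,5,5,5,5,5,6,7,6]

[2,2,5,5,5,5,5,5,5,5,6,7,6]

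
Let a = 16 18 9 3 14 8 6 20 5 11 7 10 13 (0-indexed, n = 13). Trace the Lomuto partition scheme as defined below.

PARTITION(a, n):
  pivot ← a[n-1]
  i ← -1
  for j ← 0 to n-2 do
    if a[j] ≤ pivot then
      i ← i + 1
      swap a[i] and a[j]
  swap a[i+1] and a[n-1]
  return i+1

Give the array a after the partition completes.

9 3 8 6 5 11 7 10 13 16 18 20 14

pivot = a[12] = 13; i = -1
j=0: a[0]=16 > 13 → no swap
j=1: a[1]=18 > 13 → no swap
j=2: a[2]=9 ≤ 13 → i=0, swap a[0],a[2] → 9 18 16 3 14 8 6 20 5 11 7 10 13
j=3: a[3]=3 ≤ 13 → i=1, swap a[1],a[3] → 9 3 16 18 14 8 6 20 5 11 7 10 13
j=4: a[4]=14 > 13 → no swap
j=5: a[5]=8 ≤ 13 → i=2, swap a[2],a[5] → 9 3 8 18 14 16 6 20 5 11 7 10 13
j=6: a[6]=6 ≤ 13 → i=3, swap a[3],a[6] → 9 3 8 6 14 16 18 20 5 11 7 10 13
j=7: a[7]=20 > 13 → no swap
j=8: a[8]=5 ≤ 13 → i=4, swap a[4],a[8] → 9 3 8 6 5 16 18 20 14 11 7 10 13
j=9: a[9]=11 ≤ 13 → i=5, swap a[5],a[9] → 9 3 8 6 5 11 18 20 14 16 7 10 13
j=10: a[10]=7 ≤ 13 → i=6, swap a[6],a[10] → 9 3 8 6 5 11 7 20 14 16 18 10 13
j=11: a[11]=10 ≤ 13 → i=7, swap a[7],a[11] → 9 3 8 6 5 11 7 10 14 16 18 20 13
final swap a[8],a[12] → 9 3 8 6 5 11 7 10 13 16 18 20 14; return 8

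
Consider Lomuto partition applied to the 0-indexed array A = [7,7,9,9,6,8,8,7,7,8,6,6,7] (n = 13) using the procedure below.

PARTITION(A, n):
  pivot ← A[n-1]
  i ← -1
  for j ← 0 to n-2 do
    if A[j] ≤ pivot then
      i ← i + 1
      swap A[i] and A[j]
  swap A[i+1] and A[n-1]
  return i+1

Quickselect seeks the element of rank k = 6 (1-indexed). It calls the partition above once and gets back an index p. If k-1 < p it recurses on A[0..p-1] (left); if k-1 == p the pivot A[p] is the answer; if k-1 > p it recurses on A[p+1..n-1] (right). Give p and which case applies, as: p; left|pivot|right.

pivot=7, i=-1
j=0: 7≤7, i=0, swap(0,0) ⇒ [7,7,9,9,6,8,8,7,7,8,6,6,7]
j=1: 7≤7, i=1, swap(1,1) ⇒ [7,7,9,9,6,8,8,7,7,8,6,6,7]
j=2: 9>7, skip
j=3: 9>7, skip
j=4: 6≤7, i=2, swap(2,4) ⇒ [7,7,6,9,9,8,8,7,7,8,6,6,7]
j=5: 8>7, skip
j=6: 8>7, skip
j=7: 7≤7, i=3, swap(3,7) ⇒ [7,7,6,7,9,8,8,9,7,8,6,6,7]
j=8: 7≤7, i=4, swap(4,8) ⇒ [7,7,6,7,7,8,8,9,9,8,6,6,7]
j=9: 8>7, skip
j=10: 6≤7, i=5, swap(5,10) ⇒ [7,7,6,7,7,6,8,9,9,8,8,6,7]
j=11: 6≤7, i=6, swap(6,11) ⇒ [7,7,6,7,7,6,6,9,9,8,8,8,7]
swap(7,12) ⇒ [7,7,6,7,7,6,6,7,9,8,8,8,9]; return 7
p = 7; k-1 = 5 < 7 ⇒ left

7; left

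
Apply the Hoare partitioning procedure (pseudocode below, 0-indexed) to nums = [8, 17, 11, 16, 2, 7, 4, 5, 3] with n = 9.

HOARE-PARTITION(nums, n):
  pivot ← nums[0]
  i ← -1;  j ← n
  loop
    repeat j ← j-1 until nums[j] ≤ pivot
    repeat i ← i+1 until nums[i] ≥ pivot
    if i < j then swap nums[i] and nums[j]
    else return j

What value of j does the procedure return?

pivot=8
j stops at 8 (3), i stops at 0 (8); swap ⇒ [3, 17, 11, 16, 2, 7, 4, 5, 8]
j stops at 7 (5), i stops at 1 (17); swap ⇒ [3, 5, 11, 16, 2, 7, 4, 17, 8]
j stops at 6 (4), i stops at 2 (11); swap ⇒ [3, 5, 4, 16, 2, 7, 11, 17, 8]
j stops at 5 (7), i stops at 3 (16); swap ⇒ [3, 5, 4, 7, 2, 16, 11, 17, 8]
j stops at 4, i stops at 5; i≥j ⇒ return 4. nums=[3, 5, 4, 7, 2, 16, 11, 17, 8]

4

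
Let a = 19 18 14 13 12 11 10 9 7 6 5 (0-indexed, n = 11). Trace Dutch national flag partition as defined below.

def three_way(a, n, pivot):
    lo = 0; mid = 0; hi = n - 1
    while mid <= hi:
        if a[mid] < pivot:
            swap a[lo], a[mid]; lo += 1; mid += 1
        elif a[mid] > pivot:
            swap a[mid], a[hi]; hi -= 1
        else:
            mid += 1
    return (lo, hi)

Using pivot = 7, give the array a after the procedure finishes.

5 6 7 12 11 10 9 13 14 18 19

pivot = 7; lo=0, mid=0, hi=10
a[mid]=19>7: swap a[0],a[10]; hi=9 → 5 18 14 13 12 11 10 9 7 6 19
a[mid]=5<7: swap a[0],a[0]; lo=1,mid=1 → 5 18 14 13 12 11 10 9 7 6 19
a[mid]=18>7: swap a[1],a[9]; hi=8 → 5 6 14 13 12 11 10 9 7 18 19
a[mid]=6<7: swap a[1],a[1]; lo=2,mid=2 → 5 6 14 13 12 11 10 9 7 18 19
a[mid]=14>7: swap a[2],a[8]; hi=7 → 5 6 7 13 12 11 10 9 14 18 19
a[mid]=7=7: mid=3
a[mid]=13>7: swap a[3],a[7]; hi=6 → 5 6 7 9 12 11 10 13 14 18 19
a[mid]=9>7: swap a[3],a[6]; hi=5 → 5 6 7 10 12 11 9 13 14 18 19
a[mid]=10>7: swap a[3],a[5]; hi=4 → 5 6 7 11 12 10 9 13 14 18 19
a[mid]=11>7: swap a[3],a[4]; hi=3 → 5 6 7 12 11 10 9 13 14 18 19
a[mid]=12>7: swap a[3],a[3]; hi=2 → 5 6 7 12 11 10 9 13 14 18 19
end: lo=2, hi=2; a = 5 6 7 12 11 10 9 13 14 18 19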